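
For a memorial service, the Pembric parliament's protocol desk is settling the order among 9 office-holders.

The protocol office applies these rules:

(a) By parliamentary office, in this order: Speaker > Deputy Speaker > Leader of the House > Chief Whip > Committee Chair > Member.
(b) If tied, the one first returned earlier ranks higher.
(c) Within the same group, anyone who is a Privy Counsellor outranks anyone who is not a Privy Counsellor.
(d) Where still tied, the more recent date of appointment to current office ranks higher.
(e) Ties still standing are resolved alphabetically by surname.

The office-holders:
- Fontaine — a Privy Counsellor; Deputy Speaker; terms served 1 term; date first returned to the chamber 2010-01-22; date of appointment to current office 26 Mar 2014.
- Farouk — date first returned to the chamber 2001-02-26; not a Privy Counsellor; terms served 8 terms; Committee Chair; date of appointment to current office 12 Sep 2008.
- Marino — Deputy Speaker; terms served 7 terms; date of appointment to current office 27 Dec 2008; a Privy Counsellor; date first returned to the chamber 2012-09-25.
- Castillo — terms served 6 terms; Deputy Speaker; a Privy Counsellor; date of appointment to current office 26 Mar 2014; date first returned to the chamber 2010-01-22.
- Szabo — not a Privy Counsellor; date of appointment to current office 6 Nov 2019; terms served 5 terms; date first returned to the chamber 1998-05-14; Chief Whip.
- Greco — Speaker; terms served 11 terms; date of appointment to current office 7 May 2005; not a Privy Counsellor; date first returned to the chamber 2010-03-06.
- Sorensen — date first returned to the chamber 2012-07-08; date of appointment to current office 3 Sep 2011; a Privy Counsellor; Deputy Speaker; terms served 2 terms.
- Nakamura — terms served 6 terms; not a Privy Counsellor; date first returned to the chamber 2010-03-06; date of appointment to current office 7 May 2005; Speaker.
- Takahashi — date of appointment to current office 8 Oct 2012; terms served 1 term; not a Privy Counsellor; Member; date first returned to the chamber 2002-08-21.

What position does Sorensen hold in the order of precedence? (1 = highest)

5

By parliamentary office: Greco and Nakamura (Speaker); then Castillo, Fontaine, Sorensen and Marino (Deputy Speaker); then Szabo (Chief Whip); then Farouk (Committee Chair); then Takahashi (Member).
Greco and Nakamura both have date first returned to the chamber 2010-03-06, so the next rule applies.
Greco and Nakamura are each not a Privy Counsellor, so the next rule applies.
Greco and Nakamura both have date of appointment to current office 7 May 2005, so the next rule applies.
Among Greco and Nakamura, alphabetically by surname: Greco before Nakamura.
Among Castillo, Fontaine, Sorensen and Marino, by date first returned to the chamber (earlier first): Castillo and Fontaine (2010-01-22) before Sorensen (2012-07-08) before Marino (2012-09-25).
Castillo and Fontaine are each a Privy Counsellor, so the next rule applies.
Castillo and Fontaine both have date of appointment to current office 26 Mar 2014, so the next rule applies.
Among Castillo and Fontaine, alphabetically by surname: Castillo before Fontaine.
Order: Greco, Nakamura, Castillo, Fontaine, Sorensen, Marino, Szabo, Farouk, Takahashi. So position 5.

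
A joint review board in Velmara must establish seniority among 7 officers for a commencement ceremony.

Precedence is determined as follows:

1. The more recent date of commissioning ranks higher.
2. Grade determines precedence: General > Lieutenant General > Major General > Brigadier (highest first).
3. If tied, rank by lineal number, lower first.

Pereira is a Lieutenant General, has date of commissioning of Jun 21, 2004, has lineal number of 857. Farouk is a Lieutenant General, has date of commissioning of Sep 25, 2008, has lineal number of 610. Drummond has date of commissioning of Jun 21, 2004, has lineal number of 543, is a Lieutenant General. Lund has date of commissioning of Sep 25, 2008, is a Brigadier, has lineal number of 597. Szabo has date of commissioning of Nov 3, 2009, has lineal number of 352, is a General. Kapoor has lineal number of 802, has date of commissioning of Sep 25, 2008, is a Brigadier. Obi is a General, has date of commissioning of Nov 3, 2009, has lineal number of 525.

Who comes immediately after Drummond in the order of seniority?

Pereira

By date of commissioning (later first): Szabo and Obi (both Nov 3, 2009); then Farouk, Lund and Kapoor (each Sep 25, 2008); then Drummond and Pereira (both Jun 21, 2004).
Szabo and Obi are each General, so the next rule applies.
Among Szabo and Obi, by lineal number (lower first): Szabo (352) before Obi (525).
Among Farouk, Lund and Kapoor, by grade: Farouk (Lieutenant General) before Lund and Kapoor (Brigadier).
Among Lund and Kapoor, by lineal number (lower first): Lund (597) before Kapoor (802).
Drummond and Pereira are each Lieutenant General, so the next rule applies.
Among Drummond and Pereira, by lineal number (lower first): Drummond (543) before Pereira (857).
Order: Szabo, Obi, Farouk, Lund, Kapoor, Drummond, Pereira.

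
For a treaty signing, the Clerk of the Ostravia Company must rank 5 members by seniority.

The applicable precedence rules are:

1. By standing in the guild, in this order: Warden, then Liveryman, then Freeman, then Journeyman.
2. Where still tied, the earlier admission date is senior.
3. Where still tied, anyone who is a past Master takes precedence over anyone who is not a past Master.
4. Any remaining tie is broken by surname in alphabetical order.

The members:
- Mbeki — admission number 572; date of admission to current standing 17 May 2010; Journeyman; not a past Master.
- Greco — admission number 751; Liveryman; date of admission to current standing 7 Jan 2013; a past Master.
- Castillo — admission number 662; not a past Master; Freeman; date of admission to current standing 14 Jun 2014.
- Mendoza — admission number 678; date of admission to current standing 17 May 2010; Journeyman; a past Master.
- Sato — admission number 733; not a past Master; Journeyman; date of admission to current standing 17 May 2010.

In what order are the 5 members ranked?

Greco, Castillo, Mendoza, Mbeki, Sato

By standing in the guild: Greco (Liveryman); then Castillo (Freeman); then Mendoza, Mbeki and Sato (Journeyman).
Mendoza, Mbeki and Sato all have date of admission to current standing 17 May 2010, so the next rule applies.
Among Mendoza, Mbeki and Sato, a past Master before not a past Master: Mendoza (a past Master) before Mbeki and Sato (not a past Master).
Among Mbeki and Sato, alphabetically by surname: Mbeki before Sato.
Full order: Greco, Castillo, Mendoza, Mbeki, Sato.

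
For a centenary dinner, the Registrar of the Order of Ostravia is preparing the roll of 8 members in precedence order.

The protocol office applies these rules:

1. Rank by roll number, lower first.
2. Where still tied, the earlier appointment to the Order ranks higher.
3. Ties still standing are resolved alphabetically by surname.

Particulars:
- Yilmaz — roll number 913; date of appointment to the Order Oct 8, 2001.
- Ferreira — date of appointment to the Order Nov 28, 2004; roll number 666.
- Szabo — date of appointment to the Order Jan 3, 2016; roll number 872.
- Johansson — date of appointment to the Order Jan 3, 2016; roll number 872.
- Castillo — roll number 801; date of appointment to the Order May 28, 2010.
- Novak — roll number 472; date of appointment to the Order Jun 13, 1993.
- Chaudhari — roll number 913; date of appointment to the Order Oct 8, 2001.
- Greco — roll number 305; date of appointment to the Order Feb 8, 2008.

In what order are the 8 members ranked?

By roll number (lower first): Greco (305); then Novak (472); then Ferreira (666); then Castillo (801); then Johansson and Szabo (both 872); then Chaudhari and Yilmaz (both 913).
Johansson and Szabo both have date of appointment to the Order Jan 3, 2016, so the next rule applies.
Among Johansson and Szabo, alphabetically by surname: Johansson before Szabo.
Chaudhari and Yilmaz both have date of appointment to the Order Oct 8, 2001, so the next rule applies.
Among Chaudhari and Yilmaz, alphabetically by surname: Chaudhari before Yilmaz.
Full order: Greco, Novak, Ferreira, Castillo, Johansson, Szabo, Chaudhari, Yilmaz.

Greco, Novak, Ferreira, Castillo, Johansson, Szabo, Chaudhari, Yilmaz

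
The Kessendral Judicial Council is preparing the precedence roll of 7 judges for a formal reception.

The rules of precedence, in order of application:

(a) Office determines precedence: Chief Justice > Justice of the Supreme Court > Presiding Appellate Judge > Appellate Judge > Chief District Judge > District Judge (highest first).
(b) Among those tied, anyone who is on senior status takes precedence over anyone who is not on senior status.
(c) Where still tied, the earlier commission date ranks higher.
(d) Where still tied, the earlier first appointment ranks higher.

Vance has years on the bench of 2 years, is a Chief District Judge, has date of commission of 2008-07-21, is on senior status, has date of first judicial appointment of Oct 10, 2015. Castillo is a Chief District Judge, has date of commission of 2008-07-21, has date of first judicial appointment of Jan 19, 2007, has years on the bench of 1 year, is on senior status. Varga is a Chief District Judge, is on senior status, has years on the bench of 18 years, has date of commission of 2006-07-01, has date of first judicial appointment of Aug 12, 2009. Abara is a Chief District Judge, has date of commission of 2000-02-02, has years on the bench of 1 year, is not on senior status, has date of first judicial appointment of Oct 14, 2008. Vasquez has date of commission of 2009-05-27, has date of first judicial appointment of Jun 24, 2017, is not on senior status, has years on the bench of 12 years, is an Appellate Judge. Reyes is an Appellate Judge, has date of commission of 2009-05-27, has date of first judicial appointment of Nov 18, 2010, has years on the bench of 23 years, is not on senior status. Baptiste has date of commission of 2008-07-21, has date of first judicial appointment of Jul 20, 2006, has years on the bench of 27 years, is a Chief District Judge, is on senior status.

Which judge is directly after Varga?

Baptiste

By office: Reyes and Vasquez (Appellate Judge); then Varga, Baptiste, Castillo, Vance and Abara (Chief District Judge).
Reyes and Vasquez are each not on senior status, so the next rule applies.
Reyes and Vasquez both have date of commission 2009-05-27, so the next rule applies.
Among Reyes and Vasquez, by date of first judicial appointment (earlier first): Reyes (Nov 18, 2010) before Vasquez (Jun 24, 2017).
Among Varga, Baptiste, Castillo, Vance and Abara, on senior status before not on senior status: Varga, Baptiste, Castillo and Vance (on senior status) before Abara (not on senior status).
Among Varga, Baptiste, Castillo and Vance, by date of commission (earlier first): Varga (2006-07-01) before Baptiste, Castillo and Vance (2008-07-21).
Among Baptiste, Castillo and Vance, by date of first judicial appointment (earlier first): Baptiste (Jul 20, 2006) before Castillo (Jan 19, 2007) before Vance (Oct 10, 2015).
Order: Reyes, Vasquez, Varga, Baptiste, Castillo, Vance, Abara.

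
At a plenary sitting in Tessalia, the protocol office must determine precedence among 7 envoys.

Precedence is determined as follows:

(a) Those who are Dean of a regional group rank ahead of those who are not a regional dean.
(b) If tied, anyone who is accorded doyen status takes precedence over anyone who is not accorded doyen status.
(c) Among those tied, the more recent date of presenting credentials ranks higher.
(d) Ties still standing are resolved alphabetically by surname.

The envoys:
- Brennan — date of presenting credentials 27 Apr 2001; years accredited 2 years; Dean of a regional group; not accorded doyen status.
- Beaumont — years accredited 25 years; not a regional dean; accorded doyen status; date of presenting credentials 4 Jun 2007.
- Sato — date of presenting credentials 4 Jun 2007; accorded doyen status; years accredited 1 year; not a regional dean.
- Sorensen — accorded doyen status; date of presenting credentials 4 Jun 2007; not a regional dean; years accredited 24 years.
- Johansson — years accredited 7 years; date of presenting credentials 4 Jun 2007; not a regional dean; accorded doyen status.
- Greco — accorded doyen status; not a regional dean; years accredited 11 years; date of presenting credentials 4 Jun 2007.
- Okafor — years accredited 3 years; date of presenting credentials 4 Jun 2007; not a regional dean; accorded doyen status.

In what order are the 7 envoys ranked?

By the first rule: Brennan (Dean of a regional group); then Beaumont, Greco, Johansson, Okafor, Sato and Sorensen (each not a regional dean).
Beaumont, Greco, Johansson, Okafor, Sato and Sorensen are each accorded doyen status, so the next rule applies.
Beaumont, Greco, Johansson, Okafor, Sato and Sorensen all have date of presenting credentials 4 Jun 2007, so the next rule applies.
Among Beaumont, Greco, Johansson, Okafor, Sato and Sorensen, alphabetically by surname: Beaumont before Greco before Johansson before Okafor before Sato before Sorensen.
Full order: Brennan, Beaumont, Greco, Johansson, Okafor, Sato, Sorensen.

Brennan, Beaumont, Greco, Johansson, Okafor, Sato, Sorensen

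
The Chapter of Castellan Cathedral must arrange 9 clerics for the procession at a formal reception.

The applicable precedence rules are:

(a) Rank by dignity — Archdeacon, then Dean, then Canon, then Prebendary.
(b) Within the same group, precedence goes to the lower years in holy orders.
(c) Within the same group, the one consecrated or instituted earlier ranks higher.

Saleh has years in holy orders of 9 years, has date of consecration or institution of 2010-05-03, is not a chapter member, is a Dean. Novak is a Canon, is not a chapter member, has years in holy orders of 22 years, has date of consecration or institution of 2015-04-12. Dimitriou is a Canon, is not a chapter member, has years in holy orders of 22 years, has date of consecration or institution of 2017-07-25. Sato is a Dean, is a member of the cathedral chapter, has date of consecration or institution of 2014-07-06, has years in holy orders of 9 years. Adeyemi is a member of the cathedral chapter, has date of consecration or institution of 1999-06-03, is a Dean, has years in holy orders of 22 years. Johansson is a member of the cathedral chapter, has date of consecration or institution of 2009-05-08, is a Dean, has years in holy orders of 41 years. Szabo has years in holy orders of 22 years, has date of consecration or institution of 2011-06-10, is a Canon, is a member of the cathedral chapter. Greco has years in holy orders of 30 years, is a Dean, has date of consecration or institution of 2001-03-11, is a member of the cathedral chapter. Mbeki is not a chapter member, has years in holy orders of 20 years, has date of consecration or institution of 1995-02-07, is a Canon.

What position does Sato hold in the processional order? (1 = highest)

By dignity: Saleh, Sato, Adeyemi, Greco and Johansson (Dean); then Mbeki, Szabo, Novak and Dimitriou (Canon).
Among Saleh, Sato, Adeyemi, Greco and Johansson, by years in holy orders (lower first): Saleh and Sato (9 years) before Adeyemi (22 years) before Greco (30 years) before Johansson (41 years).
Among Saleh and Sato, by date of consecration or institution (earlier first): Saleh (2010-05-03) before Sato (2014-07-06).
Among Mbeki, Szabo, Novak and Dimitriou, by years in holy orders (lower first): Mbeki (20 years) before Szabo, Novak and Dimitriou (22 years).
Among Szabo, Novak and Dimitriou, by date of consecration or institution (earlier first): Szabo (2011-06-10) before Novak (2015-04-12) before Dimitriou (2017-07-25).
Order: Saleh, Sato, Adeyemi, Greco, Johansson, Mbeki, Szabo, Novak, Dimitriou. So position 2.

2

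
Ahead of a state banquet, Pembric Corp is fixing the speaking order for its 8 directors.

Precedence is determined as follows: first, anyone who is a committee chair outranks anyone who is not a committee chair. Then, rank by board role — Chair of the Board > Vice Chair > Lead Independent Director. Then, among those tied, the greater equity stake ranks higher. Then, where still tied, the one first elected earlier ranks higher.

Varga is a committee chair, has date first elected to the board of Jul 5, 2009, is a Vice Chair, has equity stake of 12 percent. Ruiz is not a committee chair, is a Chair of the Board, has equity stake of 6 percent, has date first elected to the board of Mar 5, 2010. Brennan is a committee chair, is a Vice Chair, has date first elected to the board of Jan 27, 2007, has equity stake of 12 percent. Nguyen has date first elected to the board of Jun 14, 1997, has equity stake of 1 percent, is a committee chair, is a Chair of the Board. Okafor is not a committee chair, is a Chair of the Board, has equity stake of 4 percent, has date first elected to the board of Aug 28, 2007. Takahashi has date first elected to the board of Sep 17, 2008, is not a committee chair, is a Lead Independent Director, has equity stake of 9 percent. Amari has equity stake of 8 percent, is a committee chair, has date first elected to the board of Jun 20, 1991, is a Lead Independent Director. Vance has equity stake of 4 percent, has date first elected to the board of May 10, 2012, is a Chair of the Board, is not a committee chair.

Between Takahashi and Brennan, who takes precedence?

Brennan

By the first rule: Nguyen, Brennan, Varga and Amari (each a committee chair); then Ruiz, Okafor, Vance and Takahashi (each not a committee chair).
Among Nguyen, Brennan, Varga and Amari, by board role: Nguyen (Chair of the Board) before Brennan and Varga (Vice Chair) before Amari (Lead Independent Director).
Brennan and Varga both have equity stake 12 percent, so the next rule applies.
Among Brennan and Varga, by date first elected to the board (earlier first): Brennan (Jan 27, 2007) before Varga (Jul 5, 2009).
Among Ruiz, Okafor, Vance and Takahashi, by board role: Ruiz, Okafor and Vance (Chair of the Board) before Takahashi (Lead Independent Director).
Among Ruiz, Okafor and Vance, by equity stake (higher first): Ruiz (6 percent) before Okafor and Vance (4 percent).
Among Okafor and Vance, by date first elected to the board (earlier first): Okafor (Aug 28, 2007) before Vance (May 10, 2012).
So Brennan takes precedence.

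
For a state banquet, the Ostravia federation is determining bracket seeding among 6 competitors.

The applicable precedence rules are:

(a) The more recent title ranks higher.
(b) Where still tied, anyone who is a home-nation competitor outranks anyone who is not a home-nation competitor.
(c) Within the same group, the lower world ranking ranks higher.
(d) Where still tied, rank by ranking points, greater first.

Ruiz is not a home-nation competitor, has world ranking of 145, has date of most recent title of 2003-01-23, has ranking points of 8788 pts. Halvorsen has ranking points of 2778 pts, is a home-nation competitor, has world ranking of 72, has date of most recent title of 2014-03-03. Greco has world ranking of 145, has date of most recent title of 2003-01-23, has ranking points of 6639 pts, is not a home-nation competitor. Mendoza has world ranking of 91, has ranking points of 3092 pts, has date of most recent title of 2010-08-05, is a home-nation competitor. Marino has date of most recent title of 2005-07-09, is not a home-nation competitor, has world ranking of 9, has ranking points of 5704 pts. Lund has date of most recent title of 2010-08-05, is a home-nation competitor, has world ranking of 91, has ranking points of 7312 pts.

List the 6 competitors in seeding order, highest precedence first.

By date of most recent title (later first): Halvorsen (2014-03-03); then Lund and Mendoza (both 2010-08-05); then Marino (2005-07-09); then Ruiz and Greco (both 2003-01-23).
Lund and Mendoza are each a home-nation competitor, so the next rule applies.
Lund and Mendoza both have world ranking 91, so the next rule applies.
Among Lund and Mendoza, by ranking points (higher first): Lund (7312 pts) before Mendoza (3092 pts).
Ruiz and Greco are each not a home-nation competitor, so the next rule applies.
Ruiz and Greco both have world ranking 145, so the next rule applies.
Among Ruiz and Greco, by ranking points (higher first): Ruiz (8788 pts) before Greco (6639 pts).
Full order: Halvorsen, Lund, Mendoza, Marino, Ruiz, Greco.

Halvorsen, Lund, Mendoza, Marino, Ruiz, Greco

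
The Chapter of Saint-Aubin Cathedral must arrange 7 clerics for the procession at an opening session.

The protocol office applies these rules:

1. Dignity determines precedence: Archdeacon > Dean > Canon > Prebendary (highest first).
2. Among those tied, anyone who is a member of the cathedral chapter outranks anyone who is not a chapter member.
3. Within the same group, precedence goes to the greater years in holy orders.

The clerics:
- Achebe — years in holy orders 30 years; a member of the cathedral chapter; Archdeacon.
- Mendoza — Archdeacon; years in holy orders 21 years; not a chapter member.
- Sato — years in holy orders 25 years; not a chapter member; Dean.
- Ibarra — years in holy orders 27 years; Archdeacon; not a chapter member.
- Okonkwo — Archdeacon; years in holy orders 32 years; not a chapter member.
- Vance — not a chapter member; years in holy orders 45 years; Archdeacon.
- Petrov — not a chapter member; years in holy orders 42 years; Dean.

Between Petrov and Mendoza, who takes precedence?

Mendoza

By dignity: Achebe, Vance, Okonkwo, Ibarra and Mendoza (Archdeacon); then Petrov and Sato (Dean).
Among Achebe, Vance, Okonkwo, Ibarra and Mendoza, a member of the cathedral chapter before not a chapter member: Achebe (a member of the cathedral chapter) before Vance, Okonkwo, Ibarra and Mendoza (not a chapter member).
Among Vance, Okonkwo, Ibarra and Mendoza, by years in holy orders (higher first): Vance (45 years) before Okonkwo (32 years) before Ibarra (27 years) before Mendoza (21 years).
Petrov and Sato are each not a chapter member, so the next rule applies.
Among Petrov and Sato, by years in holy orders (higher first): Petrov (42 years) before Sato (25 years).
So Mendoza takes precedence.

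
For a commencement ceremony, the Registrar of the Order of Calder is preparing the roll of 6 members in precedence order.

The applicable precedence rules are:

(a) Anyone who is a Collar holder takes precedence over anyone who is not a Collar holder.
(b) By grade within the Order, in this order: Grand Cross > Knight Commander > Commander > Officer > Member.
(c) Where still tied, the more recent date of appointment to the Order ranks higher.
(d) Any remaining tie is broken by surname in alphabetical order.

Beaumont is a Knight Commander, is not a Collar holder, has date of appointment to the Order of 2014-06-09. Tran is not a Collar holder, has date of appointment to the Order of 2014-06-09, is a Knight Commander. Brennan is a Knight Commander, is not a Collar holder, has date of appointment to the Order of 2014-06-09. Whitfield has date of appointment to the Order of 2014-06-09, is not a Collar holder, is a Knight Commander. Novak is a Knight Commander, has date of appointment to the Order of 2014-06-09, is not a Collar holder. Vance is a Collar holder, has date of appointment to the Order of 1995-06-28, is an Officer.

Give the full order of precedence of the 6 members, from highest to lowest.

Vance, Beaumont, Brennan, Novak, Tran, Whitfield

By the first rule: Vance (a Collar holder); then Beaumont, Brennan, Novak, Tran and Whitfield (each not a Collar holder).
Beaumont, Brennan, Novak, Tran and Whitfield are each Knight Commander, so the next rule applies.
Beaumont, Brennan, Novak, Tran and Whitfield all have date of appointment to the Order 2014-06-09, so the next rule applies.
Among Beaumont, Brennan, Novak, Tran and Whitfield, alphabetically by surname: Beaumont before Brennan before Novak before Tran before Whitfield.
Full order: Vance, Beaumont, Brennan, Novak, Tran, Whitfield.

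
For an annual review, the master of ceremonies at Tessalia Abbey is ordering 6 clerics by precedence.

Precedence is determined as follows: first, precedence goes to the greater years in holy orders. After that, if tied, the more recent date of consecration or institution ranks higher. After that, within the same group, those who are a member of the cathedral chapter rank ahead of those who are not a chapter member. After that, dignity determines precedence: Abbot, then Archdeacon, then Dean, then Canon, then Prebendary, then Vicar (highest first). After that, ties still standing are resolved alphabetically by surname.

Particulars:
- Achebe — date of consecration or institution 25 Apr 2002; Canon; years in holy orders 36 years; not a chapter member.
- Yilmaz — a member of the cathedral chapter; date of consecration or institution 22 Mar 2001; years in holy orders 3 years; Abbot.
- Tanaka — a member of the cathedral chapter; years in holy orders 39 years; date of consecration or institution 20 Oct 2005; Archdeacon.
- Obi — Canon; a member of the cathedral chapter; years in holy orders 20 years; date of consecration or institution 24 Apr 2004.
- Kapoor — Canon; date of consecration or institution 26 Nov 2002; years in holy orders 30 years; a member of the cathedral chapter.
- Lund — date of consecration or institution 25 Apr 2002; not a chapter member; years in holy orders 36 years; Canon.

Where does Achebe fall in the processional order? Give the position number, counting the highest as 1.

By years in holy orders (higher first): Tanaka (39 years); then Achebe and Lund (both 36 years); then Kapoor (30 years); then Obi (20 years); then Yilmaz (3 years).
Achebe and Lund both have date of consecration or institution 25 Apr 2002, so the next rule applies.
Achebe and Lund are each not a chapter member, so the next rule applies.
Achebe and Lund are each Canon, so the next rule applies.
Among Achebe and Lund, alphabetically by surname: Achebe before Lund.
Order: Tanaka, Achebe, Lund, Kapoor, Obi, Yilmaz. So position 2.

2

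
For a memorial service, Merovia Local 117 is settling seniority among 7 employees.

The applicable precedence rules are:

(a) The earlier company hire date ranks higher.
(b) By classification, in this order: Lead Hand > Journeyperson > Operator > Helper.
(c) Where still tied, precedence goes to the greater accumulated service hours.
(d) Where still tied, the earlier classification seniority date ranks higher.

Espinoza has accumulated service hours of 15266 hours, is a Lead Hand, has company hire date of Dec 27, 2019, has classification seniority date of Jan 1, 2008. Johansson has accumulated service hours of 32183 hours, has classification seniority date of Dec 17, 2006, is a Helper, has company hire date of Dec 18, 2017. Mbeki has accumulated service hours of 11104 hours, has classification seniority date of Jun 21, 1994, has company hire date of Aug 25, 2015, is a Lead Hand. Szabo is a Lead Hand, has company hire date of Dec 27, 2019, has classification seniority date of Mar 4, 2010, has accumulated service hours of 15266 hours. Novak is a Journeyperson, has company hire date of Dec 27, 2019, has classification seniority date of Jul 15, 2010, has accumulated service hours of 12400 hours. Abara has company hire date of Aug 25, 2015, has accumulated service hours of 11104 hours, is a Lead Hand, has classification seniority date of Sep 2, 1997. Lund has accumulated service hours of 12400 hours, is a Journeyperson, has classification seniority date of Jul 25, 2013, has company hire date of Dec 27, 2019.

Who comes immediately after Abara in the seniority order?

Johansson

By company hire date (earlier first): Mbeki and Abara (both Aug 25, 2015); then Johansson (Dec 18, 2017); then Espinoza, Szabo, Novak and Lund (each Dec 27, 2019).
Mbeki and Abara are each Lead Hand, so the next rule applies.
Mbeki and Abara both have accumulated service hours 11104 hours, so the next rule applies.
Among Mbeki and Abara, by classification seniority date (earlier first): Mbeki (Jun 21, 1994) before Abara (Sep 2, 1997).
Among Espinoza, Szabo, Novak and Lund, by classification: Espinoza and Szabo (Lead Hand) before Novak and Lund (Journeyperson).
Espinoza and Szabo both have accumulated service hours 15266 hours, so the next rule applies.
Among Espinoza and Szabo, by classification seniority date (earlier first): Espinoza (Jan 1, 2008) before Szabo (Mar 4, 2010).
Novak and Lund both have accumulated service hours 12400 hours, so the next rule applies.
Among Novak and Lund, by classification seniority date (earlier first): Novak (Jul 15, 2010) before Lund (Jul 25, 2013).
Order: Mbeki, Abara, Johansson, Espinoza, Szabo, Novak, Lund.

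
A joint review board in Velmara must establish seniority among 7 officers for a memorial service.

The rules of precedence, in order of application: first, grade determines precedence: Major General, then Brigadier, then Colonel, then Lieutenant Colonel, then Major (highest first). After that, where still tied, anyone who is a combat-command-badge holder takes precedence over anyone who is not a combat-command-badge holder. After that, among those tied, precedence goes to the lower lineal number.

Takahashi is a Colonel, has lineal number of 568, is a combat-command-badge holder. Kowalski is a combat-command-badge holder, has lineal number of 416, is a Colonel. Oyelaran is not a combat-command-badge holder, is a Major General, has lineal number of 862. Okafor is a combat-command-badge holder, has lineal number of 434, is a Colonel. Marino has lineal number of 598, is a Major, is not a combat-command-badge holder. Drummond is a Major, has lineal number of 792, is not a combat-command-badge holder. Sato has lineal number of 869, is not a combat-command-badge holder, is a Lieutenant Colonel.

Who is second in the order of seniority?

Kowalski

By grade: Oyelaran (Major General); then Kowalski, Okafor and Takahashi (Colonel); then Sato (Lieutenant Colonel); then Marino and Drummond (Major).
Kowalski, Okafor and Takahashi are each a combat-command-badge holder, so the next rule applies.
Among Kowalski, Okafor and Takahashi, by lineal number (lower first): Kowalski (416) before Okafor (434) before Takahashi (568).
Marino and Drummond are each not a combat-command-badge holder, so the next rule applies.
Among Marino and Drummond, by lineal number (lower first): Marino (598) before Drummond (792).
Order: Oyelaran, Kowalski, Okafor, Takahashi, Sato, Marino, Drummond.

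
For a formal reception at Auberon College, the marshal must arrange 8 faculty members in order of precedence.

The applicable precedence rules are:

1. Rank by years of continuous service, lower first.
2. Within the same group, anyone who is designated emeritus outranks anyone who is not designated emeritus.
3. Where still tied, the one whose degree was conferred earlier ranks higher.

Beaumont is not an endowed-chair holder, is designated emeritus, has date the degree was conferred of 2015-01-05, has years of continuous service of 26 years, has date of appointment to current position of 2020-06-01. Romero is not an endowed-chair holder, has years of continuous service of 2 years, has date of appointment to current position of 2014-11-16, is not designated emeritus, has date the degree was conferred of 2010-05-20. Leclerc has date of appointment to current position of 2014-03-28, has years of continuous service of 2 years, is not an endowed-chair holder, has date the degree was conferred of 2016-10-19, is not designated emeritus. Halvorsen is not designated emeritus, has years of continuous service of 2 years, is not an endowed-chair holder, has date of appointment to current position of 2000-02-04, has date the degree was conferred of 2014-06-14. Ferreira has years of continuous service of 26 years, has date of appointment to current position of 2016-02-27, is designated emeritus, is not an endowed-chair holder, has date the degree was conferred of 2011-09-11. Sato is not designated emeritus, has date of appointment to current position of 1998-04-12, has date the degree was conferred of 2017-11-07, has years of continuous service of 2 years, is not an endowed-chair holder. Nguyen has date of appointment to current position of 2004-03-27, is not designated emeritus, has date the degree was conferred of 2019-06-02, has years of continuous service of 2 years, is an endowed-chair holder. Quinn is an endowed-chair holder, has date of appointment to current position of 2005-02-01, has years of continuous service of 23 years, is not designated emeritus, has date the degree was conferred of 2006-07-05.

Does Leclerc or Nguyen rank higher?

Leclerc

By years of continuous service (lower first): Romero, Halvorsen, Leclerc, Sato and Nguyen (each 2 years); then Quinn (23 years); then Ferreira and Beaumont (both 26 years).
Romero, Halvorsen, Leclerc, Sato and Nguyen are each not designated emeritus, so the next rule applies.
Among Romero, Halvorsen, Leclerc, Sato and Nguyen, by date the degree was conferred (earlier first): Romero (2010-05-20) before Halvorsen (2014-06-14) before Leclerc (2016-10-19) before Sato (2017-11-07) before Nguyen (2019-06-02).
Ferreira and Beaumont are each designated emeritus, so the next rule applies.
Among Ferreira and Beaumont, by date the degree was conferred (earlier first): Ferreira (2011-09-11) before Beaumont (2015-01-05).
So Leclerc takes precedence.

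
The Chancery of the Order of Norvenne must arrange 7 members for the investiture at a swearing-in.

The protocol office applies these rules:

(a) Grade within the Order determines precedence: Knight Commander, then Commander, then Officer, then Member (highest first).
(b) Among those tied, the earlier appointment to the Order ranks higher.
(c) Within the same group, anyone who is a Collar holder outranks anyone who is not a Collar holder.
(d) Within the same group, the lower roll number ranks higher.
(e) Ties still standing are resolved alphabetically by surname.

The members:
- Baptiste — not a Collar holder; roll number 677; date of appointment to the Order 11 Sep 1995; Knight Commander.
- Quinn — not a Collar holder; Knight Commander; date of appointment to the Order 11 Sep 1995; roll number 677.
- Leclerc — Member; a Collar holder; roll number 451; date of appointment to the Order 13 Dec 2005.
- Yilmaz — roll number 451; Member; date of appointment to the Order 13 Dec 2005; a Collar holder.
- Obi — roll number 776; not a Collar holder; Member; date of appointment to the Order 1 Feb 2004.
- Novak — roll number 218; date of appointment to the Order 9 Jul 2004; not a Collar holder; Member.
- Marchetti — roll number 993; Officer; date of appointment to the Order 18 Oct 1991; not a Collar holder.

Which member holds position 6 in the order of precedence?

Leclerc

By grade within the Order: Baptiste and Quinn (Knight Commander); then Marchetti (Officer); then Obi, Novak, Leclerc and Yilmaz (Member).
Baptiste and Quinn both have date of appointment to the Order 11 Sep 1995, so the next rule applies.
Baptiste and Quinn are each not a Collar holder, so the next rule applies.
Baptiste and Quinn both have roll number 677, so the next rule applies.
Among Baptiste and Quinn, alphabetically by surname: Baptiste before Quinn.
Among Obi, Novak, Leclerc and Yilmaz, by date of appointment to the Order (earlier first): Obi (1 Feb 2004) before Novak (9 Jul 2004) before Leclerc and Yilmaz (13 Dec 2005).
Leclerc and Yilmaz are each a Collar holder, so the next rule applies.
Leclerc and Yilmaz both have roll number 451, so the next rule applies.
Among Leclerc and Yilmaz, alphabetically by surname: Leclerc before Yilmaz.
Order: Baptiste, Quinn, Marchetti, Obi, Novak, Leclerc, Yilmaz.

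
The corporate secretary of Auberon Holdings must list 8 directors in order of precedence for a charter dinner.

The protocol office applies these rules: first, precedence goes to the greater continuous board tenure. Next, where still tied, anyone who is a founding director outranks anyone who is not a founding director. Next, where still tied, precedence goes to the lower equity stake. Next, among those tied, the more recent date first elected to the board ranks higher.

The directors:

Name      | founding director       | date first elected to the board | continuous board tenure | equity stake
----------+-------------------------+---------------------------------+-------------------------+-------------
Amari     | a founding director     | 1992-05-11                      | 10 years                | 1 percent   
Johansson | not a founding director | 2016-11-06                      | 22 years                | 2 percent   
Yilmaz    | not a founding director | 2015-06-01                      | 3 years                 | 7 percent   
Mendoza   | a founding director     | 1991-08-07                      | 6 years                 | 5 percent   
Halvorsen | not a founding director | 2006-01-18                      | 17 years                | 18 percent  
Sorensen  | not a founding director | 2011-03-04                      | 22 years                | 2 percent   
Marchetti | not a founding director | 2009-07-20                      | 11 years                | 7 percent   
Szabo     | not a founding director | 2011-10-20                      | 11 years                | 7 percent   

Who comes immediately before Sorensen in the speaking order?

By continuous board tenure (higher first): Johansson and Sorensen (both 22 years); then Halvorsen (17 years); then Szabo and Marchetti (both 11 years); then Amari (10 years); then Mendoza (6 years); then Yilmaz (3 years).
Johansson and Sorensen are each not a founding director, so the next rule applies.
Johansson and Sorensen both have equity stake 2 percent, so the next rule applies.
Among Johansson and Sorensen, by date first elected to the board (later first): Johansson (2016-11-06) before Sorensen (2011-03-04).
Szabo and Marchetti are each not a founding director, so the next rule applies.
Szabo and Marchetti both have equity stake 7 percent, so the next rule applies.
Among Szabo and Marchetti, by date first elected to the board (later first): Szabo (2011-10-20) before Marchetti (2009-07-20).
Order: Johansson, Sorensen, Halvorsen, Szabo, Marchetti, Amari, Mendoza, Yilmaz.

Johansson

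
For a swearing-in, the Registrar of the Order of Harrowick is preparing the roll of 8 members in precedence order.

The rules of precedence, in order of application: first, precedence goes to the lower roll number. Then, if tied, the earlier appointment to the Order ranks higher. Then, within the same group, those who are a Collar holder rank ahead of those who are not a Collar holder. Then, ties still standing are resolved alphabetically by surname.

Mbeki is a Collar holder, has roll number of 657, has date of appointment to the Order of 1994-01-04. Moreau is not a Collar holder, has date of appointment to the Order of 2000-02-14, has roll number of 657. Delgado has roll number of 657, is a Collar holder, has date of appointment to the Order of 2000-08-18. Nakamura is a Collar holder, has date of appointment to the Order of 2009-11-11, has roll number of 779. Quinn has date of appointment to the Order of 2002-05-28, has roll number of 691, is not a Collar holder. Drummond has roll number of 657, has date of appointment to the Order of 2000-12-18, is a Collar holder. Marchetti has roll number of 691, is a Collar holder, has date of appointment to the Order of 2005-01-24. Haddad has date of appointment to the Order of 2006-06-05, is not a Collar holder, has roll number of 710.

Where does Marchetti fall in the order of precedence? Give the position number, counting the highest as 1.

By roll number (lower first): Mbeki, Moreau, Delgado and Drummond (each 657); then Quinn and Marchetti (both 691); then Haddad (710); then Nakamura (779).
Among Mbeki, Moreau, Delgado and Drummond, by date of appointment to the Order (earlier first): Mbeki (1994-01-04) before Moreau (2000-02-14) before Delgado (2000-08-18) before Drummond (2000-12-18).
Among Quinn and Marchetti, by date of appointment to the Order (earlier first): Quinn (2002-05-28) before Marchetti (2005-01-24).
Order: Mbeki, Moreau, Delgado, Drummond, Quinn, Marchetti, Haddad, Nakamura. So position 6.

6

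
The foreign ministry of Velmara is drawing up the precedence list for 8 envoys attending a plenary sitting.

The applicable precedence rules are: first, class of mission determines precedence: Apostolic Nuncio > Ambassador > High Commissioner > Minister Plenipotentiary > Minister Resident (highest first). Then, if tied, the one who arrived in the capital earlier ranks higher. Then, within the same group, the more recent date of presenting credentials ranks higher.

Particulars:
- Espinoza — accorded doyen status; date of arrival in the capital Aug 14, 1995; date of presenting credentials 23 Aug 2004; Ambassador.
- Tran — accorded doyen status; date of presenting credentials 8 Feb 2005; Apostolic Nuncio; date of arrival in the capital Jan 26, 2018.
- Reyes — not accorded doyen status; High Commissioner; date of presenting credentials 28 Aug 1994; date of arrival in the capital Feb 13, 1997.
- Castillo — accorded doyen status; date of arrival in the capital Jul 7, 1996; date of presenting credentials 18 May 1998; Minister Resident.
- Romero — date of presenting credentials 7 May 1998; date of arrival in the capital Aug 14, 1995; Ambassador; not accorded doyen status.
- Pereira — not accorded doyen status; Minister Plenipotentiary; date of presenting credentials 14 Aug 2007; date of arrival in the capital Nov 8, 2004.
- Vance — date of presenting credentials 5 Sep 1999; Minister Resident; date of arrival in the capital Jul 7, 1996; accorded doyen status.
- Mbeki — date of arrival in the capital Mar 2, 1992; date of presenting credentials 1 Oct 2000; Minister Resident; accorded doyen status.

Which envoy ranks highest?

By class of mission: Tran (Apostolic Nuncio); then Espinoza and Romero (Ambassador); then Reyes (High Commissioner); then Pereira (Minister Plenipotentiary); then Mbeki, Vance and Castillo (Minister Resident).
Espinoza and Romero both have date of arrival in the capital Aug 14, 1995, so the next rule applies.
Among Espinoza and Romero, by date of presenting credentials (later first): Espinoza (23 Aug 2004) before Romero (7 May 1998).
Among Mbeki, Vance and Castillo, by date of arrival in the capital (earlier first): Mbeki (Mar 2, 1992) before Vance and Castillo (Jul 7, 1996).
Among Vance and Castillo, by date of presenting credentials (later first): Vance (5 Sep 1999) before Castillo (18 May 1998).
Order: Tran, Espinoza, Romero, Reyes, Pereira, Mbeki, Vance, Castillo.

Tran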